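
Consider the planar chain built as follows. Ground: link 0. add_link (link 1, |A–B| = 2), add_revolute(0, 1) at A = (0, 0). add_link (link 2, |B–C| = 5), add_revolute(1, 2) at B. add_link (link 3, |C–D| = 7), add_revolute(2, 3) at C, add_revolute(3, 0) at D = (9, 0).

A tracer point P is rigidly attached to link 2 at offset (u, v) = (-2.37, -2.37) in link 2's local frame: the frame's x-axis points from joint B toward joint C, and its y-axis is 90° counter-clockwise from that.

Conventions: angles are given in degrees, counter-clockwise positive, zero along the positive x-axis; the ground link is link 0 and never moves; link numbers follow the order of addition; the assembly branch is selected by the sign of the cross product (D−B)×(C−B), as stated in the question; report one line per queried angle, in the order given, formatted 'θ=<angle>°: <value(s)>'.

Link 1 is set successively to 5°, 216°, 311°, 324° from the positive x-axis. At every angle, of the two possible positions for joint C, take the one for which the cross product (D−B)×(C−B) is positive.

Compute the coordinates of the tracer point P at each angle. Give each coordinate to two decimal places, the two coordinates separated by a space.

A=(0,0), D=(9.00,0)
θ=5°: B = A + 2.00·(cos5°, sin5°) = (1.9924, 0.1743)
θ=5°: |BD| = 7.0098
θ=5°: circle(B,5.00) ∩ circle(D,7.00): a=1.7930, h=4.6675
θ=5°:   candidates: C₊=(3.9009,4.7957) cross=32.718; C₋=(3.6688,-4.5363) cross=-32.718
θ=5°:   branch + wants cross > 0 → take C=(3.9009,4.7957) (cross=32.718)
θ=5°: ex = (C−B)/|BC| = (0.3817,0.9243); ey = (-0.9243,0.3817)
θ=5°: P = B + -2.37·ex + -2.37·ey = (3.2783,-2.9209)
θ=216°: B = A + 2.00·(cos216°, sin216°) = (-1.6180, -1.1756)
θ=216°: |BD| = 10.6829
θ=216°: circle(B,5.00) ∩ circle(D,7.00): a=4.2182, h=2.6846
θ=216°:   candidates: C₊=(2.2791,1.9569) cross=28.679; C₋=(2.8699,-3.3797) cross=-28.679
θ=216°:   branch + wants cross > 0 → take C=(2.2791,1.9569) (cross=28.679)
θ=216°: ex = (C−B)/|BC| = (0.7794,0.6265); ey = (-0.6265,0.7794)
θ=216°: P = B + -2.37·ex + -2.37·ey = (-1.9805,-4.5076)
θ=311°: B = A + 2.00·(cos311°, sin311°) = (1.3121, -1.5094)
θ=311°: |BD| = 7.8347
θ=311°: circle(B,5.00) ∩ circle(D,7.00): a=2.3857, h=4.3942
θ=311°:   candidates: C₊=(2.8065,3.2620) cross=34.427; C₋=(4.4997,-5.3616) cross=-34.427
θ=311°:   branch + wants cross > 0 → take C=(2.8065,3.2620) (cross=34.427)
θ=311°: ex = (C−B)/|BC| = (0.2989,0.9543); ey = (-0.9543,0.2989)
θ=311°: P = B + -2.37·ex + -2.37·ey = (2.8654,-4.4794)
θ=324°: B = A + 2.00·(cos324°, sin324°) = (1.6180, -1.1756)
θ=324°: |BD| = 7.4750
θ=324°: circle(B,5.00) ∩ circle(D,7.00): a=2.1321, h=4.5226
θ=324°:   candidates: C₊=(3.0124,3.6261) cross=33.806; C₋=(4.4349,-5.3066) cross=-33.806
θ=324°:   branch + wants cross > 0 → take C=(3.0124,3.6261) (cross=33.806)
θ=324°: ex = (C−B)/|BC| = (0.2789,0.9603); ey = (-0.9603,0.2789)
θ=324°: P = B + -2.37·ex + -2.37·ey = (3.2331,-4.1125)

θ=5°: 3.28 -2.92
θ=216°: -1.98 -4.51
θ=311°: 2.87 -4.48
θ=324°: 3.23 -4.11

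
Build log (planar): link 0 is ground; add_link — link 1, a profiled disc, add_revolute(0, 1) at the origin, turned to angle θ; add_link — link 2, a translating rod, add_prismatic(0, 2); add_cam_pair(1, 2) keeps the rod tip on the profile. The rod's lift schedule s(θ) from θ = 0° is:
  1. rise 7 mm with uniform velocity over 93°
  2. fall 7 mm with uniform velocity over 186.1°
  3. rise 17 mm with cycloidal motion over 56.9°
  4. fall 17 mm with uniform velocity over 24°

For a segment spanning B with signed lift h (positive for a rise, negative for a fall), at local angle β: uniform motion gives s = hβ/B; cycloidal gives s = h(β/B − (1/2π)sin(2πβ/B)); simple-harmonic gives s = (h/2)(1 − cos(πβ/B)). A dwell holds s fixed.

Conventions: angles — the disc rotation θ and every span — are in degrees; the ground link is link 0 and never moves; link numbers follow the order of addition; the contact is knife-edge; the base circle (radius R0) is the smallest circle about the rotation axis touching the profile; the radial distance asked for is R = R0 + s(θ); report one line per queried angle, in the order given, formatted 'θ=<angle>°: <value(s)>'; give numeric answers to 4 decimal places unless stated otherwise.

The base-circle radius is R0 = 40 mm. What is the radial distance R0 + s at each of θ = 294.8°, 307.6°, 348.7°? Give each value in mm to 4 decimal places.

seg 1 [0°–93°] uniform, h=7: full span → s += 7 → s = 7.0000
seg 2 [93°–279.1°] uniform, h=-7: full span → s += -7 → s = 0.0000
seg 3 [279.1°–336°] cycloidal, h=17: θ=294.8° here. β=15.7, B=56.9. 17·(0.2759 − sin(2π·0.2759)/(2π)) = 2.0209 → s = 2.0209
seg 3 [279.1°–336°] cycloidal, h=17: θ=307.6° here. β=28.5, B=56.9. 17·(0.5009 − sin(2π·0.5009)/(2π)) = 8.5299 → s = 8.5299
seg 3 [279.1°–336°] cycloidal, h=17: full span → s += 17 → s = 17.0000
seg 4 [336°–360°] uniform, h=-17: θ=348.7° here. β=12.7, B=24. -17·12.7/24 = -8.9958 → s = 8.0042
θ=294.8°: R = R0 + s = 40 + 2.0209 = 42.0209
θ=307.6°: R = R0 + s = 40 + 8.5299 = 48.5299
θ=348.7°: R = R0 + s = 40 + 8.0042 = 48.0042

θ=294.8°: 42.0209
θ=307.6°: 48.5299
θ=348.7°: 48.0042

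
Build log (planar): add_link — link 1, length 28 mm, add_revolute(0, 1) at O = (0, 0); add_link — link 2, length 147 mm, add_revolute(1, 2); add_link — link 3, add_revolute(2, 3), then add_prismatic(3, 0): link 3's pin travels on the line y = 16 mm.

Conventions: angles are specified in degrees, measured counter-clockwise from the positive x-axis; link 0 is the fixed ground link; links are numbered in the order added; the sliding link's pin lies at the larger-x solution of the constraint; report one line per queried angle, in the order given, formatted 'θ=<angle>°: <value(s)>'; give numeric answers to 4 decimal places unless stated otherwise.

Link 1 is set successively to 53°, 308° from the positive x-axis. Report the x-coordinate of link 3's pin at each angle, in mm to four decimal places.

geometry: r = 28 mm, L = 147 mm, e = 16 mm
θ=53°: crank pin P = (r cos θ, r sin θ) = (16.850821, 22.361794)
θ=53°: h = r sin θ − e = 22.361794 − 16 = 6.361794
θ=53°: x = r cos θ + √(L² − h²) = 16.850821 + 146.862274 = 163.713095
θ=308°: crank pin P = (r cos θ, r sin θ) = (17.238521, -22.064301)
θ=308°: h = r sin θ − e = -22.064301 − 16 = -38.064301
θ=308°: x = r cos θ + √(L² − h²) = 17.238521 + 141.986299 = 159.224820

θ=53°: 163.7131
θ=308°: 159.2248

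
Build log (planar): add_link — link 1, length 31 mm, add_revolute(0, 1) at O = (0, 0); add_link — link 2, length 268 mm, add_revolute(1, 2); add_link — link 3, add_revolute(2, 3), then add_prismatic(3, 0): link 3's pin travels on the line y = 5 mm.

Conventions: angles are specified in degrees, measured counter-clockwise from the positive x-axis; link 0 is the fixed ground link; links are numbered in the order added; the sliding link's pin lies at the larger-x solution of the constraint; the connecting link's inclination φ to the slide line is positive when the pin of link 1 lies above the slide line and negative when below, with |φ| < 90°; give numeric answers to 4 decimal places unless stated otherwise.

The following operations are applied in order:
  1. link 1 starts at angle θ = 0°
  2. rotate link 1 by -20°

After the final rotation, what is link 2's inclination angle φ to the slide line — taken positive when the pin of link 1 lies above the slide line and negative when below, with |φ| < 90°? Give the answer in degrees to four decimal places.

geometry: r = 31 mm, L = 268 mm, e = 5 mm; θ starts at 0°
rotate link 1 by -20°: θ ← 0° -20° = -20°
h = r sin θ − e = -10.602624 − 5 = -15.602624
sin φ = h / L = -15.602624 / 268 = -0.05821875
φ = arcsin(-0.05821875) = -3.337576°

-3.3376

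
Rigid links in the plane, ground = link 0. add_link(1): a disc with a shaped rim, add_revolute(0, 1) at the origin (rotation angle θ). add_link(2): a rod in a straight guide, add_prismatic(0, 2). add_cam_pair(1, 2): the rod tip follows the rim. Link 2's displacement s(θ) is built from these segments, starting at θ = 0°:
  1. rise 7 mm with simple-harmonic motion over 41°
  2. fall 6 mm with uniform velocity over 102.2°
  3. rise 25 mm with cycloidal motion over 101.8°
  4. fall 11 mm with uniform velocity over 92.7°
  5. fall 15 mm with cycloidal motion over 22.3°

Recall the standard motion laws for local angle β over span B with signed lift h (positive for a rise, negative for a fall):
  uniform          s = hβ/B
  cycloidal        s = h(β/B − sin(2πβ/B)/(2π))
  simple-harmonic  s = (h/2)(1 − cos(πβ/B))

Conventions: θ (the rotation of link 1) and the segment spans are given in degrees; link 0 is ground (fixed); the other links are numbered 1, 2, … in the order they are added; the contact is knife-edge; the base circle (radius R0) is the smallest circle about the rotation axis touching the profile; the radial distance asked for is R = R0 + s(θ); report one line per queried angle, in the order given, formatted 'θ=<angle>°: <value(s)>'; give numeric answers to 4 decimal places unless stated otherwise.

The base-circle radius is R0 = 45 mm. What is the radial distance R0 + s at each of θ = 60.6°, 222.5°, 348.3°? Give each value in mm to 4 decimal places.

segment 1 (0° to 41°, simple-harmonic, h = 7) is passed completely: s = 0.0000 + (7) = 7.0000
θ = 60.6° falls in segment 2 (41° to 143.2°, uniform, h = -6): β = 60.6 − 41 = 19.6°, B = 102.2°; Δs = -6·19.6/102.2 = -1.1507; s = 7.0000 − 1.1507 = 5.8493
segment 2 (41° to 143.2°, uniform, h = -6) is passed completely: s = 7.0000 + (-6) = 1.0000
θ = 222.5° falls in segment 3 (143.2° to 245°, cycloidal, h = 25): β = 222.5 − 143.2 = 79.3°, B = 101.8°; Δs = 25·(0.7790 − sin(2π·0.7790)/(2π)) = 23.3876; s = 1.0000 + 23.3876 = 24.3876
segment 3 (143.2° to 245°, cycloidal, h = 25) is passed completely: s = 1.0000 + (25) = 26.0000
segment 4 (245° to 337.7°, uniform, h = -11) is passed completely: s = 26.0000 + (-11) = 15.0000
θ = 348.3° falls in segment 5 (337.7° to 360°, cycloidal, h = -15): β = 348.3 − 337.7 = 10.6°, B = 22.3°; Δs = -15·(0.4753 − sin(2π·0.4753)/(2π)) = -6.7616; s = 15.0000 − 6.7616 = 8.2384
θ=60.6°: R = R0 + s = 45 + 5.8493 = 50.8493
θ=222.5°: R = R0 + s = 45 + 24.3876 = 69.3876
θ=348.3°: R = R0 + s = 45 + 8.2384 = 53.2384

θ=60.6°: 50.8493
θ=222.5°: 69.3876
θ=348.3°: 53.2384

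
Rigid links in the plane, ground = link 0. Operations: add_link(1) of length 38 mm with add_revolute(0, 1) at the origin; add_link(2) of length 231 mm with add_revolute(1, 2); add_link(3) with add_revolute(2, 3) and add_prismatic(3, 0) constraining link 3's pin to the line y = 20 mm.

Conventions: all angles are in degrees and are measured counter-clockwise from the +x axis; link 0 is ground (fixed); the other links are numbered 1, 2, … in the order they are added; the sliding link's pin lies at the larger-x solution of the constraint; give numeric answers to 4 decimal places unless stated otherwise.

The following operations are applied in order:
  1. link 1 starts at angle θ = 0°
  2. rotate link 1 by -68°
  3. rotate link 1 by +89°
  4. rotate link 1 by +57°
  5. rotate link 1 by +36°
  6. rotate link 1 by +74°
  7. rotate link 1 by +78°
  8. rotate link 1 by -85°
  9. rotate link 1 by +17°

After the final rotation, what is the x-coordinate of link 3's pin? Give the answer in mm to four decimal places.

geometry: r = 38 mm, L = 231 mm, e = 20 mm; θ starts at 0°
rotate link 1 by -68°: θ ← 0° -68° = -68°
rotate link 1 by +89°: θ ← -68° +89° = 21°
rotate link 1 by +57°: θ ← 21° +57° = 78°
rotate link 1 by +36°: θ ← 78° +36° = 114°
rotate link 1 by +74°: θ ← 114° +74° = 188°
rotate link 1 by +78°: θ ← 188° +78° = 266°
rotate link 1 by -85°: θ ← 266° -85° = 181°
rotate link 1 by +17°: θ ← 181° +17° = 198°
crank pin P = (r cos θ, r sin θ) = (-36.140148, -11.742646)
h = r sin θ − e = -11.742646 − 20 = -31.742646
x = r cos θ + √(L² − h²) = -36.140148 + 228.808663 = 192.668516

192.6685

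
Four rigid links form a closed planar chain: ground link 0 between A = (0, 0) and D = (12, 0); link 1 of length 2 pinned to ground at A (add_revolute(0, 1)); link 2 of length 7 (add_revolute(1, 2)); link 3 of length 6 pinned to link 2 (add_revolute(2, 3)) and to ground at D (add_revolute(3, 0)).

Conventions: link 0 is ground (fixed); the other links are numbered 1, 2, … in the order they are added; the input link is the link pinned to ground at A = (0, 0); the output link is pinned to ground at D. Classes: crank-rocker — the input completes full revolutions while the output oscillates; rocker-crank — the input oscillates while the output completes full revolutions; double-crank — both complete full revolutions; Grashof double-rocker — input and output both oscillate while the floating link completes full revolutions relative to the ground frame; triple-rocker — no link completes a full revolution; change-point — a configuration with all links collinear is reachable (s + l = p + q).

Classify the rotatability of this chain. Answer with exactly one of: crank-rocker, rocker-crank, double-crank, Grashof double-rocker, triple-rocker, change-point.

lengths: ground=12, input=2, coupler=7, output=6
sorted: s=2 (shortest), l=12 (longest), p+q=13
s + l = 14 vs p + q = 13
s + l > p + q → non-Grashof → no link fully rotates → triple-rocker

triple-rocker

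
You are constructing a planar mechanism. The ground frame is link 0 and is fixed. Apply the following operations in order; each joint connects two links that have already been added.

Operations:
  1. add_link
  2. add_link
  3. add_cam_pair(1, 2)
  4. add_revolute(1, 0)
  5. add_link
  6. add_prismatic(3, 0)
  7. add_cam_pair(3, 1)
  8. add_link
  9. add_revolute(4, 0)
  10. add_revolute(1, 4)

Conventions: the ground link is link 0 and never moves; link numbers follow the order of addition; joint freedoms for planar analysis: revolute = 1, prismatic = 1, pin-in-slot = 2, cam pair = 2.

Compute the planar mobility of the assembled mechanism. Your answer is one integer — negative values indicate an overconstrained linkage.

L=1 J1=0 J2=0
add link → L=2 J1=0 J2=0
add link → L=3 J1=0 J2=0
C@1,2 dof=2 J2 → L=3 J1=0 J2=1
R@1,0 dof=1 J1 → L=3 J1=1 J2=1
add link → L=4 J1=1 J2=1
P@3,0 dof=1 J1 → L=4 J1=2 J2=1
C@3,1 dof=2 J2 → L=4 J1=2 J2=2
add link → L=5 J1=2 J2=2
R@4,0 dof=1 J1 → L=5 J1=3 J2=2
R@1,4 dof=1 J1 → L=5 J1=4 J2=2
M=3(L−1)−2J1−J2=3·4−2·4−2=2

M = 2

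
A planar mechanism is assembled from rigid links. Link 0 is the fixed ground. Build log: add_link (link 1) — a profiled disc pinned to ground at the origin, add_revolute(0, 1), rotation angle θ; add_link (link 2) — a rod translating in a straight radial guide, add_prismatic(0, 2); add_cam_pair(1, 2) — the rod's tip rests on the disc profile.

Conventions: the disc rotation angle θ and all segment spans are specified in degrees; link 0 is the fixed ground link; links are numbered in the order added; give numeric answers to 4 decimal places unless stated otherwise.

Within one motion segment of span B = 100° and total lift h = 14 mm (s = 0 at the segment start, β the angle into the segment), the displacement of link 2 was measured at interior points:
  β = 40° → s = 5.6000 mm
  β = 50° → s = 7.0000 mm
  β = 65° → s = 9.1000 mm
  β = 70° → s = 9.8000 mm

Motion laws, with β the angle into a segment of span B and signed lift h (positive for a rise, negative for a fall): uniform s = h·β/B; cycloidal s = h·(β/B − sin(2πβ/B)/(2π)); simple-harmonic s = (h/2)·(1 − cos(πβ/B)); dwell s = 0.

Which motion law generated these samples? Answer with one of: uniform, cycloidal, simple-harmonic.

candidates at β/B = r: uniform s = h·r (linear in β); cycloidal s = h·(r − sin(2πr)/(2π)); simple-harmonic s = (h/2)(1 − cos(πr))
β=40°: printed 5.6000 | uniform 5.6000, cycloidal 4.2903, simple-harmonic 4.8369
β=50°: printed 7.0000 | uniform 7.0000, cycloidal 7.0000, simple-harmonic 7.0000
β=65°: printed 9.1000 | uniform 9.1000, cycloidal 10.9026, simple-harmonic 10.1779
β=70°: printed 9.8000 | uniform 9.8000, cycloidal 11.9191, simple-harmonic 11.1145
only one law matches every sample → uniform

uniform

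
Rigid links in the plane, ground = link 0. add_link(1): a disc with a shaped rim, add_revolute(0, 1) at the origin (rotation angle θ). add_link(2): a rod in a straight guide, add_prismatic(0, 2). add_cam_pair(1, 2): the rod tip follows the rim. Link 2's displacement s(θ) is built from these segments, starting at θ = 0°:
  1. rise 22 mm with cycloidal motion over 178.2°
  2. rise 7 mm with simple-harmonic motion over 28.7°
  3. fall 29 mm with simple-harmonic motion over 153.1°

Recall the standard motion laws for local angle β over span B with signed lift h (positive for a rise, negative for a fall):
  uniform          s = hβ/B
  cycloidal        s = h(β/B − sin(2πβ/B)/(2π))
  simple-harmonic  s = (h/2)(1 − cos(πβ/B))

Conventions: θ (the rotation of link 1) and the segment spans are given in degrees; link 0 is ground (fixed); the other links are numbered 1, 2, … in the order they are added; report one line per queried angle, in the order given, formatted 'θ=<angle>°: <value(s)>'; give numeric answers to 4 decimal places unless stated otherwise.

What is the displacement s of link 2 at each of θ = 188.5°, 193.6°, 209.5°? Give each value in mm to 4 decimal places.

segment 1 (0° to 178.2°, cycloidal, h = 22) is passed completely: s = 0.0000 + (22) = 22.0000
θ = 188.5° falls in segment 2 (178.2° to 206.9°, simple-harmonic, h = 7): β = 188.5 − 178.2 = 10.3°, B = 28.7°; Δs = 7/2·(1 − cos(π·0.3589)) = 1.9987; s = 22.0000 + 1.9987 = 23.9987
θ = 193.6° falls in segment 2 (178.2° to 206.9°, simple-harmonic, h = 7): β = 193.6 − 178.2 = 15.4°, B = 28.7°; Δs = 7/2·(1 − cos(π·0.5366)) = 3.9014; s = 22.0000 + 3.9014 = 25.9014
segment 2 (178.2° to 206.9°, simple-harmonic, h = 7) is passed completely: s = 22.0000 + (7) = 29.0000
θ = 209.5° falls in segment 3 (206.9° to 360°, simple-harmonic, h = -29): β = 209.5 − 206.9 = 2.6°, B = 153.1°; Δs = -29/2·(1 − cos(π·0.0170)) = -0.0206; s = 29.0000 − 0.0206 = 28.9794

θ=188.5°: 23.9987
θ=193.6°: 25.9014
θ=209.5°: 28.9794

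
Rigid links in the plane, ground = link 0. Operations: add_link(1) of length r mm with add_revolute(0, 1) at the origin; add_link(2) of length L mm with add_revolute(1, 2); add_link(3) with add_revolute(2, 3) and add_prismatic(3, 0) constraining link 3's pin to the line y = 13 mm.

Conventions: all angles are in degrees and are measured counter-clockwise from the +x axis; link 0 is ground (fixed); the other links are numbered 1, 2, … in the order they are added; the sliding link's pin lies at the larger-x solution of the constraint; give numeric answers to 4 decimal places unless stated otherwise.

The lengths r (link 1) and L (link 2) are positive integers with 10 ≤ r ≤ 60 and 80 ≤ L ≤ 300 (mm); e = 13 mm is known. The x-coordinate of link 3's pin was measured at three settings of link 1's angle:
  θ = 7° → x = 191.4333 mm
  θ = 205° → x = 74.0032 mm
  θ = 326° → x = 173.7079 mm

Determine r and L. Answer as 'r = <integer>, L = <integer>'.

constraint per measurement: (x − r cos θ)² + (r sin θ − e)² = L²
subtracting the θ₁ and θ₂ equations cancels the r² and L² terms:
r = (x₁² − x₂²) / (2[(x₁cos θ₁ + e sin θ₁) − (x₂cos θ₂ + e sin θ₂)]) = 59.0000 → r = 59
L² = (x₁ − r cos θ₁)² + (r sin θ₁ − e)² = 17689.0073 → L = 133.0000 → L = 133
check at θ₃=326°: x = 173.7079 (printed 173.7079) ✓

r = 59, L = 133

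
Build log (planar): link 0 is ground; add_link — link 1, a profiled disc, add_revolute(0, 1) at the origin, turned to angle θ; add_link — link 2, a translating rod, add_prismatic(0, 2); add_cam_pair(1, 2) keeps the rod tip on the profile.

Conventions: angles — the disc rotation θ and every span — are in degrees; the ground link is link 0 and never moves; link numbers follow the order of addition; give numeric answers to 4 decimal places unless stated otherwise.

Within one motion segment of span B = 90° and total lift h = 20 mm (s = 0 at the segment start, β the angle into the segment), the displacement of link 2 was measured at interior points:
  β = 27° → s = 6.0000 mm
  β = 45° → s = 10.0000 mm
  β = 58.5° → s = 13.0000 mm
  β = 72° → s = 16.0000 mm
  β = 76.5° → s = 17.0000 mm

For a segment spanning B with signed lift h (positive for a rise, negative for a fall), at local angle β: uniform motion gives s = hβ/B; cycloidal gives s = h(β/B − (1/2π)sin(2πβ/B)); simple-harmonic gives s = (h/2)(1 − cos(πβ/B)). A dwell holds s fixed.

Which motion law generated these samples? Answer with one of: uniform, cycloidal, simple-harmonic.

candidates at β/B = r: uniform s = h·r (linear in β); cycloidal s = h·(r − sin(2πr)/(2π)); simple-harmonic s = (h/2)(1 − cos(πr))
β=27°: printed 6.0000 | uniform 6.0000, cycloidal 2.9727, simple-harmonic 4.1221
β=45°: printed 10.0000 | uniform 10.0000, cycloidal 10.0000, simple-harmonic 10.0000
β=58.5°: printed 13.0000 | uniform 13.0000, cycloidal 15.5752, simple-harmonic 14.5399
β=72°: printed 16.0000 | uniform 16.0000, cycloidal 19.0273, simple-harmonic 18.0902
β=76.5°: printed 17.0000 | uniform 17.0000, cycloidal 19.5752, simple-harmonic 18.9101
only one law matches every sample → uniform

uniform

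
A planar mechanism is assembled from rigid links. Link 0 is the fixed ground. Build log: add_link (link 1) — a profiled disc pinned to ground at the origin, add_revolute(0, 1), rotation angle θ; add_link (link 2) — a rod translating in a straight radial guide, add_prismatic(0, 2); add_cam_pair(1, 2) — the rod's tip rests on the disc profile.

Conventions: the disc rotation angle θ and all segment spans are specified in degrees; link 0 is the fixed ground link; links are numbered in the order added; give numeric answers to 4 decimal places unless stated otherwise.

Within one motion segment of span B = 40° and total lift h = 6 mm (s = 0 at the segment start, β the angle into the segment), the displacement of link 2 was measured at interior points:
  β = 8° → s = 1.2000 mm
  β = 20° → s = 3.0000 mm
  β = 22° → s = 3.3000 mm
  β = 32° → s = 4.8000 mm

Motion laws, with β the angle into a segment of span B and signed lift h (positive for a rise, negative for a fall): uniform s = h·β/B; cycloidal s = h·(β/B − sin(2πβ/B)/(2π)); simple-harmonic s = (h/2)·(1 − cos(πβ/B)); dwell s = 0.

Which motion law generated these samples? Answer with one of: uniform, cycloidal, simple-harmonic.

candidates at β/B = r: uniform s = h·r (linear in β); cycloidal s = h·(r − sin(2πr)/(2π)); simple-harmonic s = (h/2)(1 − cos(πr))
β=8°: printed 1.2000 | uniform 1.2000, cycloidal 0.2918, simple-harmonic 0.5729
β=20°: printed 3.0000 | uniform 3.0000, cycloidal 3.0000, simple-harmonic 3.0000
β=22°: printed 3.3000 | uniform 3.3000, cycloidal 3.5951, simple-harmonic 3.4693
β=32°: printed 4.8000 | uniform 4.8000, cycloidal 5.7082, simple-harmonic 5.4271
only one law matches every sample → uniform

uniform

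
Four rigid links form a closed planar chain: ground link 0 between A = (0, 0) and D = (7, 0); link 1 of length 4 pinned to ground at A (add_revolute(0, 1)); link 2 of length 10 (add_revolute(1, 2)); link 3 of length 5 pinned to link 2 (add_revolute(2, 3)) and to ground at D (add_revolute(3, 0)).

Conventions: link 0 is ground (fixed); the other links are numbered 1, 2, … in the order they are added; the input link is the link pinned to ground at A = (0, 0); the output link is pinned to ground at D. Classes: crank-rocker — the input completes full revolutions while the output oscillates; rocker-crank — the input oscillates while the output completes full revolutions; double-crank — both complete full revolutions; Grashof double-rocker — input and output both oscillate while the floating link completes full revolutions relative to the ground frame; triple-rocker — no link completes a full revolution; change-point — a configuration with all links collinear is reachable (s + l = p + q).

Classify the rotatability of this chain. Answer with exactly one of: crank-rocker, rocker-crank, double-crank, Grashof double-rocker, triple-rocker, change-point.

lengths: ground=7, input=4, coupler=10, output=5
sorted: s=4 (shortest), l=10 (longest), p+q=12
s + l = 14 vs p + q = 12
s + l > p + q → non-Grashof → no link fully rotates → triple-rocker

triple-rocker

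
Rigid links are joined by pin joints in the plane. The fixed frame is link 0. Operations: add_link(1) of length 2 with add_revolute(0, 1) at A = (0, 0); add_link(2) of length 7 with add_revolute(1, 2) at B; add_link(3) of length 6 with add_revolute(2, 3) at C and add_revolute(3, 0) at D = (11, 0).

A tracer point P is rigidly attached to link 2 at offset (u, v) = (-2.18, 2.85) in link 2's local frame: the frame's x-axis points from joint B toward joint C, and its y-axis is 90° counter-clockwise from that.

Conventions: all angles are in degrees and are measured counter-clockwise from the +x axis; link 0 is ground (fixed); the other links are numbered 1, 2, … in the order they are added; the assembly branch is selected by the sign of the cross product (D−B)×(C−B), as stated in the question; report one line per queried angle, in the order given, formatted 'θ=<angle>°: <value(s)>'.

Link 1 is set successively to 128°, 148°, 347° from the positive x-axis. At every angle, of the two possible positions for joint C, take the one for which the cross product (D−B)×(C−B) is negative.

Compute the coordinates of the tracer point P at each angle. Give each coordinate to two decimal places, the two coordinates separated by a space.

A=(0,0), D=(11.00,0)
θ=128°: B = A + 2.00·(cos128°, sin128°) = (-1.2313, 1.5760)
θ=128°: |BD| = 12.3324
θ=128°: circle(B,7.00) ∩ circle(D,6.00): a=6.6933, h=2.0494
θ=128°:   candidates: C₊=(5.6690,2.7532) cross=25.274; C₋=(5.1452,-1.3119) cross=-25.274
θ=128°:   branch - wants cross < 0 → take C=(5.1452,-1.3119) (cross=-25.274)
θ=128°: ex = (C−B)/|BC| = (0.9109,-0.4126); ey = (0.4126,0.9109)
θ=128°: P = B + -2.18·ex + 2.85·ey = (-2.0413,5.0716)
θ=148°: B = A + 2.00·(cos148°, sin148°) = (-1.6961, 1.0598)
θ=148°: |BD| = 12.7403
θ=148°: circle(B,7.00) ∩ circle(D,6.00): a=6.8803, h=1.2889
θ=148°:   candidates: C₊=(5.2676,1.7719) cross=16.420; C₋=(5.0532,-0.7969) cross=-16.420
θ=148°:   branch - wants cross < 0 → take C=(5.0532,-0.7969) (cross=-16.420)
θ=148°: ex = (C−B)/|BC| = (0.9642,-0.2653); ey = (0.2653,0.9642)
θ=148°: P = B + -2.18·ex + 2.85·ey = (-3.0420,4.3860)
θ=347°: B = A + 2.00·(cos347°, sin347°) = (1.9487, -0.4499)
θ=347°: |BD| = 9.0624
θ=347°: circle(B,7.00) ∩ circle(D,6.00): a=5.2485, h=4.6318
θ=347°:   candidates: C₊=(6.9608,4.4368) cross=41.975; C₋=(7.4207,-4.8154) cross=-41.975
θ=347°:   branch - wants cross < 0 → take C=(7.4207,-4.8154) (cross=-41.975)
θ=347°: ex = (C−B)/|BC| = (0.7817,-0.6236); ey = (0.6236,0.7817)
θ=347°: P = B + -2.18·ex + 2.85·ey = (2.0220,3.1375)

θ=128°: -2.04 5.07
θ=148°: -3.04 4.39
θ=347°: 2.02 3.14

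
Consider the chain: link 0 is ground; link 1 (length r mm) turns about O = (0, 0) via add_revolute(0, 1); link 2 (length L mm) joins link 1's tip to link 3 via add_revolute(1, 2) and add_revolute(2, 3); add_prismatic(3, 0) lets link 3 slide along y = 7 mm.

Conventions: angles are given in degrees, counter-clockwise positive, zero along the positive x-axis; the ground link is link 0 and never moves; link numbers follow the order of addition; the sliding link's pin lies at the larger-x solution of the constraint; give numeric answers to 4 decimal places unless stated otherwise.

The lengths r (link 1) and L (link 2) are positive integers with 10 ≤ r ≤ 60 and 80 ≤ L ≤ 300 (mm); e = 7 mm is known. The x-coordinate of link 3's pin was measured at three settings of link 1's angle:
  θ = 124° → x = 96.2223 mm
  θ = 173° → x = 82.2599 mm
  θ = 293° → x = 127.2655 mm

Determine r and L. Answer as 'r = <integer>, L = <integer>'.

constraint per measurement: (x − r cos θ)² + (r sin θ − e)² = L²
subtracting the θ₁ and θ₂ equations cancels the r² and L² terms:
r = (x₁² − x₂²) / (2[(x₁cos θ₁ + e sin θ₁) − (x₂cos θ₂ + e sin θ₂)]) = 37.9999 → r = 38
L² = (x₁ − r cos θ₁)² + (r sin θ₁ − e)² = 14400.0019 → L = 120.0000 → L = 120
check at θ₃=293°: x = 127.2655 (printed 127.2655) ✓

r = 38, L = 120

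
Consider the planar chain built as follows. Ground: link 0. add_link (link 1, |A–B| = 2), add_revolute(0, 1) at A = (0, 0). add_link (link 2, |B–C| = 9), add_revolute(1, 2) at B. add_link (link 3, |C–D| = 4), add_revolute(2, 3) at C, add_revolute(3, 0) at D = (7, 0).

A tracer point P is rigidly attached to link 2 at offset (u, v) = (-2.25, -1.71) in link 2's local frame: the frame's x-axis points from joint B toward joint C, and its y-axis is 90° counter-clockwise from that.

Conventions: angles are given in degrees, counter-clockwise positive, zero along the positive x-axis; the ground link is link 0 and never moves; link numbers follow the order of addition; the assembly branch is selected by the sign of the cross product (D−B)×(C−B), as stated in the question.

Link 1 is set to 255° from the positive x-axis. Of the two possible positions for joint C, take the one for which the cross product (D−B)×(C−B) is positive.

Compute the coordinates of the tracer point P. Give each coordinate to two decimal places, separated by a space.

A=(0,0), D=(7.00,0)
B = A + 2.00·(cos255°, sin255°) = (-0.5176, -1.9319)
|BD| = 7.7619
circle(B,9.00) ∩ circle(D,4.00): a=8.0681, h=3.9883
  candidates: C₊=(6.3039,3.9390) cross=30.956; C₋=(8.2892,-3.7866) cross=-30.956
  branch + wants cross > 0 → take C=(6.3039,3.9390) (cross=30.956)
ex = (C−B)/|BC| = (0.7579,0.6523); ey = (-0.6523,0.7579)
P = B + -2.25·ex + -1.71·ey = (-1.1076,-4.6956)

-1.11 -4.70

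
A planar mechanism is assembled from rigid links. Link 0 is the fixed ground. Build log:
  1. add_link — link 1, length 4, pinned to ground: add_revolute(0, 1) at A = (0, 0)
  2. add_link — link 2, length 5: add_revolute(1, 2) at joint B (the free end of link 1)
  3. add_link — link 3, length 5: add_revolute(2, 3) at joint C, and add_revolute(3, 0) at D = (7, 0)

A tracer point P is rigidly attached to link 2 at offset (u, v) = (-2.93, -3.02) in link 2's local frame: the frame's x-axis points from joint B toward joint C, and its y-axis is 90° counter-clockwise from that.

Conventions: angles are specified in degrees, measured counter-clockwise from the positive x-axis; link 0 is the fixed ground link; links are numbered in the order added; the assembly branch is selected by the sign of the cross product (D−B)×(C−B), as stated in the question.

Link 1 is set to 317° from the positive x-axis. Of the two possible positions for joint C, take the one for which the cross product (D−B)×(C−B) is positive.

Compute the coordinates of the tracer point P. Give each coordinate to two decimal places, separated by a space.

A=(0,0), D=(7.00,0)
B = A + 4.00·(cos317°, sin317°) = (2.9254, -2.7280)
|BD| = 4.9035
circle(B,5.00) ∩ circle(D,5.00): a=2.4517, h=4.3576
  candidates: C₊=(2.5384,2.2570) cross=21.368; C₋=(7.3870,-4.9850) cross=-21.368
  branch + wants cross > 0 → take C=(2.5384,2.2570) (cross=21.368)
ex = (C−B)/|BC| = (-0.0774,0.9970); ey = (-0.9970,-0.0774)
P = B + -2.93·ex + -3.02·ey = (6.1631,-5.4154)

6.16 -5.42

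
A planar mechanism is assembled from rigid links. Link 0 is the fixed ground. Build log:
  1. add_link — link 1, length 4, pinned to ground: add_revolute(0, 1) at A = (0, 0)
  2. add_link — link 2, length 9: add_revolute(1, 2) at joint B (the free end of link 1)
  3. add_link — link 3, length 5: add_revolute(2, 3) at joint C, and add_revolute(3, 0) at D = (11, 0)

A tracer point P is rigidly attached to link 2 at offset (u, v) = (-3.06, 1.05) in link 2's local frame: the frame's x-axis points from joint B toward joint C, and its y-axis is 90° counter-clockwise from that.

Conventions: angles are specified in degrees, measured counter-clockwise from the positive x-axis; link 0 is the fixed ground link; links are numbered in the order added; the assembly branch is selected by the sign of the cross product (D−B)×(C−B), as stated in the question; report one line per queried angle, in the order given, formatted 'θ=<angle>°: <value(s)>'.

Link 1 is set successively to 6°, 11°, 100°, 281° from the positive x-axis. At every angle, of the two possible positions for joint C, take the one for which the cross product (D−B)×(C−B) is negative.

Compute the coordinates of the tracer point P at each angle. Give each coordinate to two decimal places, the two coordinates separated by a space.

A=(0,0), D=(11.00,0)
θ=6°: B = A + 4.00·(cos6°, sin6°) = (3.9781, 0.4181)
θ=6°: |BD| = 7.0343
θ=6°: circle(B,9.00) ∩ circle(D,5.00): a=7.4976, h=4.9785
θ=6°:   candidates: C₊=(11.7584,4.9421) cross=35.020; C₋=(11.1666,-4.9972) cross=-35.020
θ=6°:   branch - wants cross < 0 → take C=(11.1666,-4.9972) (cross=-35.020)
θ=6°: ex = (C−B)/|BC| = (0.7987,-0.6017); ey = (0.6017,0.7987)
θ=6°: P = B + -3.06·ex + 1.05·ey = (2.1658,3.0980)
θ=11°: B = A + 4.00·(cos11°, sin11°) = (3.9265, 0.7632)
θ=11°: |BD| = 7.1145
θ=11°: circle(B,9.00) ∩ circle(D,5.00): a=7.4929, h=4.9857
θ=11°:   candidates: C₊=(11.9110,4.9163) cross=35.471; C₋=(10.8413,-4.9975) cross=-35.471
θ=11°:   branch - wants cross < 0 → take C=(10.8413,-4.9975) (cross=-35.471)
θ=11°: ex = (C−B)/|BC| = (0.7683,-0.6401); ey = (0.6401,0.7683)
θ=11°: P = B + -3.06·ex + 1.05·ey = (2.2476,3.5286)
θ=100°: B = A + 4.00·(cos100°, sin100°) = (-0.6946, 3.9392)
θ=100°: |BD| = 12.3402
θ=100°: circle(B,9.00) ∩ circle(D,5.00): a=8.4391, h=3.1275
θ=100°:   candidates: C₊=(8.3014,4.2092) cross=38.594; C₋=(6.3046,-1.7186) cross=-38.594
θ=100°:   branch - wants cross < 0 → take C=(6.3046,-1.7186) (cross=-38.594)
θ=100°: ex = (C−B)/|BC| = (0.7777,-0.6286); ey = (0.6286,0.7777)
θ=100°: P = B + -3.06·ex + 1.05·ey = (-2.4143,6.6795)
θ=281°: B = A + 4.00·(cos281°, sin281°) = (0.7632, -3.9265)
θ=281°: |BD| = 10.9640
θ=281°: circle(B,9.00) ∩ circle(D,5.00): a=8.0358, h=4.0529
θ=281°:   candidates: C₊=(6.8146,2.7354) cross=44.436; C₋=(9.7175,-4.8327) cross=-44.436
θ=281°:   branch - wants cross < 0 → take C=(9.7175,-4.8327) (cross=-44.436)
θ=281°: ex = (C−B)/|BC| = (0.9949,-0.1007); ey = (0.1007,0.9949)
θ=281°: P = B + -3.06·ex + 1.05·ey = (-2.1755,-2.5737)

θ=6°: 2.17 3.10
θ=11°: 2.25 3.53
θ=100°: -2.41 6.68
θ=281°: -2.18 -2.57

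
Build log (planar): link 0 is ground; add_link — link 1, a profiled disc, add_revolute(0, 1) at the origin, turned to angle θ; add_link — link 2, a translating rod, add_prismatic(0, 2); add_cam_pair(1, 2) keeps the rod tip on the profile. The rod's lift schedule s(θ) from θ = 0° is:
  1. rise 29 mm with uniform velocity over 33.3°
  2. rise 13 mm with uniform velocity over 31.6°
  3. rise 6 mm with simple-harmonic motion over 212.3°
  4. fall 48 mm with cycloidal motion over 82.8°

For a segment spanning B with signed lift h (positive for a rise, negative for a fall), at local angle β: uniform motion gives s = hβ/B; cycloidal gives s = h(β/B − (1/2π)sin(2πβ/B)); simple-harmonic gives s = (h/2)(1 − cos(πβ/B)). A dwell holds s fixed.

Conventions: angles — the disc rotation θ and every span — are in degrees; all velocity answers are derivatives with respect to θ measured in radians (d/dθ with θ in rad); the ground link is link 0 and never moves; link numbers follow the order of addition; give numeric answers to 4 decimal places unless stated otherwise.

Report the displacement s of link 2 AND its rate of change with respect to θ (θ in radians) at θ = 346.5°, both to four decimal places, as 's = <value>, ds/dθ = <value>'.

seg 1 [0°–33.3°] uniform, h=29: full span → s += 29 → s = 29.0000
seg 2 [33.3°–64.9°] uniform, h=13: full span → s += 13 → s = 42.0000
seg 3 [64.9°–277.2°] simple-harmonic, h=6: full span → s += 6 → s = 48.0000
seg 4 [277.2°–360°] cycloidal, h=-48: θ=346.5° here. β=69.3, B=82.8. -48·(0.8370 − sin(2π·0.8370)/(2π)) = -46.7012 → s = 1.2988
velocity in seg [277.2°–360°] (cycloidal), θ in radians: β = 69.3° = 1.2095 rad, B = 82.8° = 1.4451 rad; ds/dθ = (h/B)(1 − cos(2πβ/B)) = ((-48)/1.4451)(1 − cos(2π·0.8370)) = -15.956993 mm/rad

s = 1.2988, ds/dθ = -15.9570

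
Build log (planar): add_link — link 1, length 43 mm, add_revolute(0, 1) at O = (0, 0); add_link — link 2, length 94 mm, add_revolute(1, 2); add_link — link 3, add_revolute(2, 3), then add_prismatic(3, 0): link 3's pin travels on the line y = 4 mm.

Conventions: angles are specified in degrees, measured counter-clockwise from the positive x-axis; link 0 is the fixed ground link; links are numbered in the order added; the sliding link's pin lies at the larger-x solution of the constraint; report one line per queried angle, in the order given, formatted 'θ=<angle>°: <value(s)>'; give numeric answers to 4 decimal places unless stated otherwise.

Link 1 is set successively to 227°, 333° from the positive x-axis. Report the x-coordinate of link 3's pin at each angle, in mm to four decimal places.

geometry: r = 43 mm, L = 94 mm, e = 4 mm
θ=227°: crank pin P = (r cos θ, r sin θ) = (-29.325929, -31.448209)
θ=227°: h = r sin θ − e = -31.448209 − 4 = -35.448209
θ=227°: x = r cos θ + √(L² − h²) = -29.325929 + 87.059890 = 57.733961
θ=333°: crank pin P = (r cos θ, r sin θ) = (38.313281, -19.521591)
θ=333°: h = r sin θ − e = -19.521591 − 4 = -23.521591
θ=333°: x = r cos θ + √(L² − h²) = 38.313281 + 91.009531 = 129.322812

θ=227°: 57.7340
θ=333°: 129.3228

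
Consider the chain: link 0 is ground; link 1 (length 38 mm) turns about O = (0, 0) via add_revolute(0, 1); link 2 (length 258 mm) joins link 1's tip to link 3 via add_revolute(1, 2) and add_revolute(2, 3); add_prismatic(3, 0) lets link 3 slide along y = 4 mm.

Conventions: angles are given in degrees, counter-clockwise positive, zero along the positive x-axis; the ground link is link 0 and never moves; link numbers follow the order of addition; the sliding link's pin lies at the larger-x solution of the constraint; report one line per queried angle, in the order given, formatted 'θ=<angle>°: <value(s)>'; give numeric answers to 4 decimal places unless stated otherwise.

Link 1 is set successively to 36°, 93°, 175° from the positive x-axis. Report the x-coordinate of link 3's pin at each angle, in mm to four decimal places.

geometry: r = 38 mm, L = 258 mm, e = 4 mm
θ=36°: crank pin P = (r cos θ, r sin θ) = (30.742646, 22.335840)
θ=36°: h = r sin θ − e = 22.335840 − 4 = 18.335840
θ=36°: x = r cos θ + √(L² − h²) = 30.742646 + 257.347619 = 288.090265
θ=93°: crank pin P = (r cos θ, r sin θ) = (-1.988766, 37.947922)
θ=93°: h = r sin θ − e = 37.947922 − 4 = 33.947922
θ=93°: x = r cos θ + √(L² − h²) = -1.988766 + 255.756796 = 253.768029
θ=175°: crank pin P = (r cos θ, r sin θ) = (-37.855399, 3.311918)
θ=175°: h = r sin θ − e = 3.311918 − 4 = -0.688082
θ=175°: x = r cos θ + √(L² − h²) = -37.855399 + 257.999082 = 220.143684

θ=36°: 288.0903
θ=93°: 253.7680
θ=175°: 220.1437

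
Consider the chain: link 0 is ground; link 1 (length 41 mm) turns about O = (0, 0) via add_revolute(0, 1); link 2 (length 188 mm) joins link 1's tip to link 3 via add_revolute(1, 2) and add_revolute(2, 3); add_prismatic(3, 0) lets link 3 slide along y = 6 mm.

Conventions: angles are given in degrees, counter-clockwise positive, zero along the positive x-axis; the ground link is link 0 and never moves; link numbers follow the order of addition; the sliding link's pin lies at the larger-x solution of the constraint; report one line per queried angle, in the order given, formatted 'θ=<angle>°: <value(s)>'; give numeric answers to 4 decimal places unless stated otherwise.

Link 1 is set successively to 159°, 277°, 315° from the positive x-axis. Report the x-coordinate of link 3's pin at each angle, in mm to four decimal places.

geometry: r = 41 mm, L = 188 mm, e = 6 mm
θ=159°: crank pin P = (r cos θ, r sin θ) = (-38.276797, 14.693086)
θ=159°: h = r sin θ − e = 14.693086 − 6 = 8.693086
θ=159°: x = r cos θ + √(L² − h²) = -38.276797 + 187.798909 = 149.522112
θ=277°: crank pin P = (r cos θ, r sin θ) = (4.996643, -40.694392)
θ=277°: h = r sin θ − e = -40.694392 − 6 = -46.694392
θ=277°: x = r cos θ + √(L² − h²) = 4.996643 + 182.108851 = 187.105494
θ=315°: crank pin P = (r cos θ, r sin θ) = (28.991378, -28.991378)
θ=315°: h = r sin θ − e = -28.991378 − 6 = -34.991378
θ=315°: x = r cos θ + √(L² − h²) = 28.991378 + 184.714925 = 213.706303

θ=159°: 149.5221
θ=277°: 187.1055
θ=315°: 213.7063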